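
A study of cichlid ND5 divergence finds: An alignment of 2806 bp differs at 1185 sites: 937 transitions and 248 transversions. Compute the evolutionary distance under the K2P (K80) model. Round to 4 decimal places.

P = 937/2806 ≈ 0.333927 and Q = 248/2806 ≈ 0.088382.
Under the Kimura two-parameter model, d = −½ ln(1 − 2P − Q) − ¼ ln(1 − 2Q).
1 − 2P − Q = 0.243764, giving −½ ln(0.243764) = 0.705777.
1 − 2Q = 0.823236, giving −¼ ln(0.823236) = 0.048628.
d = 0.705777 + 0.048628 = 0.754405.

0.7544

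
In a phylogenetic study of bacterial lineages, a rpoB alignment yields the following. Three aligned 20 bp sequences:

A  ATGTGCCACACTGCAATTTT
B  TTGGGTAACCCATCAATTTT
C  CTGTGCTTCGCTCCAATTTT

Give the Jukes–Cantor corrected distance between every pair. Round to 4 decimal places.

d(A,B) = 0.4715, d(A,C) = 0.3041, d(B,C) = 0.5716

A–B: 7/20 sites differ → p = 0.35, d = −0.75 ln(1 − 0.466667) = 0.471457 ≈ 0.4715.
A–C: 5/20 sites differ → p = 0.25, d = −0.75 ln(1 − 0.333333) = 0.304098 ≈ 0.3041.
B–C: 8/20 sites differ → p = 0.4, d = −0.75 ln(1 − 0.533333) = 0.571605 ≈ 0.5716.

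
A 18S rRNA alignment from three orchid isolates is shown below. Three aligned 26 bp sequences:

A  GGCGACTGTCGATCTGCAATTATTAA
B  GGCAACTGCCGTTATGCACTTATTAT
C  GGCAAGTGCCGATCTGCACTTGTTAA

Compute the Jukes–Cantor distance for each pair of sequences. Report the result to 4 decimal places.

d(A,B) = 0.2758, d(A,C) = 0.2222, d(B,C) = 0.2222

A–B: 6/26 sites differ → p ≈ 0.230769, d = −0.75 ln(1 − 0.307692) = 0.275793 ≈ 0.2758.
A–C: 5/26 sites differ → p ≈ 0.192308, d = −0.75 ln(1 − 0.256411) = 0.222200 ≈ 0.2222.
B–C: 5/26 sites differ → p ≈ 0.192308, d = −0.75 ln(1 − 0.256411) = 0.222200 ≈ 0.2222.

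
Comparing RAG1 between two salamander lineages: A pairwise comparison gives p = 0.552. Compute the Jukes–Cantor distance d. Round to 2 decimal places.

d = −(3/4) ln(1 − 4p/3) = −0.75 ln(1 − 0.736) = −0.75 ln(0.264)
  = −0.75 × (-1.331806) = 0.998855 substitutions/site.

1.00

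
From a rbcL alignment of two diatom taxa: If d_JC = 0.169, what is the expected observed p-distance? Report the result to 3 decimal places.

0.151

p = (3/4)(1 − e^(−4d/3)) = 0.75 × (1 − e^(-0.225333)) = 0.75 × (1 − 0.798250) = 0.151313.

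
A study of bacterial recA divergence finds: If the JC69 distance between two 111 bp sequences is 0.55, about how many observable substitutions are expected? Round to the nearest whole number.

Invert JC69: p = (3/4)(1 − e^(−4d/3)) = 0.75 × (1 − e^(-0.733333)) = 0.75 × (1 − 0.480305) = 0.389771.
Expected differing sites = pL ≈ 0.389771 × 111 = 43.264581 ≈ 43.

43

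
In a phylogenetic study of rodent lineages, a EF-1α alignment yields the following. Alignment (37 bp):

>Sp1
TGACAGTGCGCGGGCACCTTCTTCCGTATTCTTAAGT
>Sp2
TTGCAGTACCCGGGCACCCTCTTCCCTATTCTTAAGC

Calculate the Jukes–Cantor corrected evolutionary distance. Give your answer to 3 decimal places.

0.218

The sequences differ at 7 of 37 sites (2, 3, 8, 10, 19, 26, 37), so p = 7/37 ≈ 0.189189.
d = −(3/4) ln(1 − 4p/3) = −0.75 ln(1 − 0.252252) = −0.75 ln(0.747748)
  = −0.75 × (-0.290689) = 0.218017 substitutions/site.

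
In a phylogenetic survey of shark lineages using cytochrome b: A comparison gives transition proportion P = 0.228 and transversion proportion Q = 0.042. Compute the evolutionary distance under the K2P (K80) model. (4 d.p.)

0.3665

Under the Kimura two-parameter model, d = −½ ln(1 − 2P − Q) − ¼ ln(1 − 2Q).
1 − 2P − Q = 0.502, giving −½ ln(0.502) = 0.344578.
1 − 2Q = 0.916, giving −¼ ln(0.916) = 0.021935.
d = 0.344578 + 0.021935 = 0.366513.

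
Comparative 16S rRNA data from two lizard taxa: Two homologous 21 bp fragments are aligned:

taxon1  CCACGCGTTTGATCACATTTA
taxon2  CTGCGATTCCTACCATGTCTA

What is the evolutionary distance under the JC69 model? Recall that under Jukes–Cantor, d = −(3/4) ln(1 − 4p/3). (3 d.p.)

The sequences differ at 11 of 21 sites, so p = 11/21 ≈ 0.52381.
d = −(3/4) ln(1 − 4p/3) = −0.75 ln(1 − 0.698413) = −0.75 ln(0.301587)
  = −0.75 × (-1.198697) = 0.899023 substitutions/site.

0.899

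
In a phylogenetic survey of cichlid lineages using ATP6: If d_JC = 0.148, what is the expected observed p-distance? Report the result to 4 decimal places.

0.1343

p = (3/4)(1 − e^(−4d/3)) = 0.75 × (1 − e^(-0.197333)) = 0.75 × (1 − 0.820917) = 0.134312.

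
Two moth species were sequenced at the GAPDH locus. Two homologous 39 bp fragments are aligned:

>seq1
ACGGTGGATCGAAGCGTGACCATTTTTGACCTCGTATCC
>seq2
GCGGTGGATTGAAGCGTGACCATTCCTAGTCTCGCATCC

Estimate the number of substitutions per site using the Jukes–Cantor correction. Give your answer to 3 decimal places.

0.240

The sequences differ at 8 of 39 sites (1, 10, 25, 26, 28, 29, 30, 35), so p = 8/39 ≈ 0.205128.
d = −(3/4) ln(1 − 4p/3) = −0.75 ln(1 − 0.273504) = −0.75 ln(0.726496)
  = −0.75 × (-0.319522) = 0.239642 substitutions/site.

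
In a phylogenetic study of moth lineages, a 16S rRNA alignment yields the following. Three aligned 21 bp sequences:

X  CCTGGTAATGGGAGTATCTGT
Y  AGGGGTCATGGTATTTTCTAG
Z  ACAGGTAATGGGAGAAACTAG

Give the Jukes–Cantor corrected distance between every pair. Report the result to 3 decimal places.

X–Y: 9/21 sites differ → p ≈ 0.428571, d = −0.75 ln(1 − 0.571428) = 0.635472 ≈ 0.635.
X–Z: 6/21 sites differ → p ≈ 0.285714, d = −0.75 ln(1 − 0.380952) = 0.359679 ≈ 0.360.
Y–Z: 8/21 sites differ → p ≈ 0.380952, d = −0.75 ln(1 − 0.507936) = 0.531860 ≈ 0.532.

d(X,Y) = 0.635, d(X,Z) = 0.360, d(Y,Z) = 0.532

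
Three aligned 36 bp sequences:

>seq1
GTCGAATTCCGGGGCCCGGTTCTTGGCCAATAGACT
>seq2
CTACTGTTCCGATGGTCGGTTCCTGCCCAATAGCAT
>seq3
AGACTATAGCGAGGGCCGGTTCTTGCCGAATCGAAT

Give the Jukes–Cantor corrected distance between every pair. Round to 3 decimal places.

d(seq1,seq2) = 0.493, d(seq1,seq3) = 0.493, d(seq2,seq3) = 0.392

seq1–seq2: 13/36 sites differ → p ≈ 0.361111, d = −0.75 ln(1 − 0.481481) = 0.492584 ≈ 0.493.
seq1–seq3: 13/36 sites differ → p ≈ 0.361111, d = −0.75 ln(1 − 0.481481) = 0.492584 ≈ 0.493.
seq2–seq3: 11/36 sites differ → p ≈ 0.305556, d = −0.75 ln(1 − 0.407408) = 0.392437 ≈ 0.392.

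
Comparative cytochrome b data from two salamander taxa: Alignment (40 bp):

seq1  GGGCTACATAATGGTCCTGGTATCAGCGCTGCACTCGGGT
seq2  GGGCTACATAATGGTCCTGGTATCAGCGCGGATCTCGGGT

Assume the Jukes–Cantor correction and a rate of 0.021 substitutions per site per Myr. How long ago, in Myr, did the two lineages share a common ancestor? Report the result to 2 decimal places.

The sequences differ at 3 of 40 sites (30, 32, 33), so p = 3/40 = 0.075.
d = −(3/4) ln(1 − 4p/3) = −0.75 ln(1 − 0.1) = −0.75 ln(0.9)
  = −0.75 × (-0.105361) = 0.079021 substitutions/site.
Under a molecular clock d = 2μt, so t = d/(2μ) = 0.079021 / (2 × 0.021) = 1.88 Myr.

1.88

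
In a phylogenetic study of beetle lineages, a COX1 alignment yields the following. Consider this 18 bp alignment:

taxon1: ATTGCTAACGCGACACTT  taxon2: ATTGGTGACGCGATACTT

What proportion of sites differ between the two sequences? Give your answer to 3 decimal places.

The sequences differ at 3 of 18 positions (sites 5, 7, 14).
p = 3/18 = 0.166666… ≈ 0.167 (to 3 d.p.).

0.167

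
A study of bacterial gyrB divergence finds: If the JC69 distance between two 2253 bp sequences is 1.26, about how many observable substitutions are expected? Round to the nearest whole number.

1375

Invert JC69: p = (3/4)(1 − e^(−4d/3)) = 0.75 × (1 − e^(-1.68)) = 0.75 × (1 − 0.186374) = 0.610220.
Expected differing sites = pL ≈ 0.610220 × 2253 = 1374.82566 ≈ 1375.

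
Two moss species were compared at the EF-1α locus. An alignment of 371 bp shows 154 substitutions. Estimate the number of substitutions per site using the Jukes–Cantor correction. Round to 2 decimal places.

p = 154/371 ≈ 0.415094.
d = −(3/4) ln(1 − 4p/3) = −0.75 ln(1 − 0.553459) = −0.75 ln(0.446541)
  = −0.75 × (-0.806224) = 0.604668 substitutions/site.

0.60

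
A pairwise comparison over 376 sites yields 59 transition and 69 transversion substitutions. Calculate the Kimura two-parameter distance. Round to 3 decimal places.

P = 59/376 ≈ 0.156915 and Q = 69/376 ≈ 0.183511.
Under the Kimura two-parameter model, d = −½ ln(1 − 2P − Q) − ¼ ln(1 − 2Q).
1 − 2P − Q = 0.502659, giving −½ ln(0.502659) = 0.343922.
1 − 2Q = 0.632978, giving −¼ ln(0.632978) = 0.114330.
d = 0.343922 + 0.114330 = 0.458252.

0.458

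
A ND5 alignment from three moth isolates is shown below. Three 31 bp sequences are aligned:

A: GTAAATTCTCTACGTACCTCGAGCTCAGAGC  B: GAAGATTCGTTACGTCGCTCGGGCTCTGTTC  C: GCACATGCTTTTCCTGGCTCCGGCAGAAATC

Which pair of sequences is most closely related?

A and B

A–B: 10/31 differ, p = 0.323, d = 0.422.
A–C: 14/31 differ, p = 0.452, d = 0.691.
B–C: 13/31 differ, p = 0.419, d = 0.614.
The smallest distance is between A and B.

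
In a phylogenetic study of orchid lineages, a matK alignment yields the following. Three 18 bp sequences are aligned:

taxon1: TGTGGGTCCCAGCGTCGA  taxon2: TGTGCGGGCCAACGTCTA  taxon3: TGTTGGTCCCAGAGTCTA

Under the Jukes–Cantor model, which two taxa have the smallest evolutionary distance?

taxon1–taxon2: 5/18 differ, p = 0.278, d = 0.347.
taxon1–taxon3: 3/18 differ, p = 0.167, d = 0.188.
taxon2–taxon3: 6/18 differ, p = 0.333, d = 0.441.
The smallest distance is between taxon1 and taxon3.

taxon1 and taxon3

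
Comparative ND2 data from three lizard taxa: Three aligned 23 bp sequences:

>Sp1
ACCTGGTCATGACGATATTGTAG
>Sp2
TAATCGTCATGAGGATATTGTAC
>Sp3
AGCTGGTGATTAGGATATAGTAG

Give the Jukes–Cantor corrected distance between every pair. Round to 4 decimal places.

Sp1–Sp2: 6/23 sites differ → p ≈ 0.26087, d = −0.75 ln(1 − 0.347827) = 0.320584 ≈ 0.3206.
Sp1–Sp3: 5/23 sites differ → p ≈ 0.217391, d = −0.75 ln(1 − 0.289855) = 0.256715 ≈ 0.2567.
Sp2–Sp3: 8/23 sites differ → p ≈ 0.347826, d = −0.75 ln(1 − 0.463768) = 0.467391 ≈ 0.4674.

d(Sp1,Sp2) = 0.3206, d(Sp1,Sp3) = 0.2567, d(Sp2,Sp3) = 0.4674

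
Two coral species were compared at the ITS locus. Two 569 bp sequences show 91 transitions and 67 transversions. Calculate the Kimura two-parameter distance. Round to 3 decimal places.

P = 91/569 ≈ 0.15993 and Q = 67/569 ≈ 0.11775.
Under the Kimura two-parameter model, d = −½ ln(1 − 2P − Q) − ¼ ln(1 − 2Q).
1 − 2P − Q = 0.56239, giving −½ ln(0.56239) = 0.287780.
1 − 2Q = 0.7645, giving −¼ ln(0.7645) = 0.067133.
d = 0.287780 + 0.067133 = 0.354913.

0.355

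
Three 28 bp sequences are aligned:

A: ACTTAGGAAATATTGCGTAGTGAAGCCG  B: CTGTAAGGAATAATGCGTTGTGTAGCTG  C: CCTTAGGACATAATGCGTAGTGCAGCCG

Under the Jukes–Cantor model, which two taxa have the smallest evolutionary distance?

A and C

A–B: 9/28 differ, p = 0.321, d = 0.420.
A–C: 4/28 differ, p = 0.143, d = 0.158.
B–C: 8/28 differ, p = 0.286, d = 0.360.
The smallest distance is between A and C.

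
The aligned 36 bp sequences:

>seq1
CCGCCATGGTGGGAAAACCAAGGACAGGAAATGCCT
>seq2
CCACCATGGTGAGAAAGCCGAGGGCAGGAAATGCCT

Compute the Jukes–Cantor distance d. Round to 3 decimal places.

The sequences differ at 5 of 36 sites (3, 12, 17, 20, 24), so p = 5/36 ≈ 0.138889.
d = −(3/4) ln(1 − 4p/3) = −0.75 ln(1 − 0.185185) = −0.75 ln(0.814815)
  = −0.75 × (-0.204794) = 0.153596 substitutions/site.

0.154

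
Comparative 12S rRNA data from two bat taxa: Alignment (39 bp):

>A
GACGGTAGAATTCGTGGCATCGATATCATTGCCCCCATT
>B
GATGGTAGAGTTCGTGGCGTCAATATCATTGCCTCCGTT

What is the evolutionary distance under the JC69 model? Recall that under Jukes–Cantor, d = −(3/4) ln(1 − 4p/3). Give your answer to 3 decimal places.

The sequences differ at 6 of 39 sites (3, 10, 19, 22, 34, 37), so p = 6/39 ≈ 0.153846.
d = −(3/4) ln(1 − 4p/3) = −0.75 ln(1 − 0.205128) = −0.75 ln(0.794872)
  = −0.75 × (-0.229574) = 0.172181 substitutions/site.

0.172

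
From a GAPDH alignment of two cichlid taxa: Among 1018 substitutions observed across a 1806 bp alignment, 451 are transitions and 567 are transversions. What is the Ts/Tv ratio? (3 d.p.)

0.795

R = 451/567 = 0.795414… ≈ 0.795 (to 3 d.p.).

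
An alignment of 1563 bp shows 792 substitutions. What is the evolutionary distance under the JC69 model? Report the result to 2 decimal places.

p = 792/1563 ≈ 0.506718.
d = −(3/4) ln(1 − 4p/3) = −0.75 ln(1 − 0.675624) = −0.75 ln(0.324376)
  = −0.75 × (-1.125852) = 0.844389 substitutions/site.

0.84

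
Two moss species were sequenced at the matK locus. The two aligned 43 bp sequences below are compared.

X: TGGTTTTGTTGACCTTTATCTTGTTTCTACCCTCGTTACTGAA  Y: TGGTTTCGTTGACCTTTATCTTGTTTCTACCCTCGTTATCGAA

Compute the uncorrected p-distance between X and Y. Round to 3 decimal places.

0.070

The sequences differ at 3 of 43 positions (sites 7, 39, 40).
p = 3/43 = 0.069767… ≈ 0.070 (to 3 d.p.).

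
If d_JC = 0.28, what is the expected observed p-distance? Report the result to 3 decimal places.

0.234

p = (3/4)(1 − e^(−4d/3)) = 0.75 × (1 − e^(-0.373333)) = 0.75 × (1 − 0.688436) = 0.233673.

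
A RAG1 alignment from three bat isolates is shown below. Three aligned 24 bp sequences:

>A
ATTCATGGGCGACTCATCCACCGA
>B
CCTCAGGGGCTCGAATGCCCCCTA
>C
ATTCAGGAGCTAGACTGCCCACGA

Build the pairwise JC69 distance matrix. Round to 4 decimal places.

A–B: 12/24 sites differ → p = 0.5, d = −0.75 ln(1 − 0.666667) = 0.823960 ≈ 0.8240.
A–C: 9/24 sites differ → p = 0.375, d = −0.75 ln(1 − 0.5) = 0.519860 ≈ 0.5199.
B–C: 7/24 sites differ → p ≈ 0.291667, d = −0.75 ln(1 − 0.388889) = 0.369358 ≈ 0.3694.

d(A,B) = 0.8240, d(A,C) = 0.5199, d(B,C) = 0.3694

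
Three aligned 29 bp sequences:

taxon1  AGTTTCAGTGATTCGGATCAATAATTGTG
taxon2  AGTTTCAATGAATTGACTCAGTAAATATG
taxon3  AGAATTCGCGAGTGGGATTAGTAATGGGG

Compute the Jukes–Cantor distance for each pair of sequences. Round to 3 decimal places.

taxon1–taxon2: 8/29 sites differ → p ≈ 0.275862, d = −0.75 ln(1 − 0.367816) = 0.343931 ≈ 0.344.
taxon1–taxon3: 11/29 sites differ → p ≈ 0.37931, d = −0.75 ln(1 − 0.505747) = 0.528531 ≈ 0.529.
taxon2–taxon3: 15/29 sites differ → p ≈ 0.517241, d = −0.75 ln(1 − 0.689655) = 0.877553 ≈ 0.878.

d(taxon1,taxon2) = 0.344, d(taxon1,taxon3) = 0.529, d(taxon2,taxon3) = 0.878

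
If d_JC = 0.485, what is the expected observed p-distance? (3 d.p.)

0.357

p = (3/4)(1 − e^(−4d/3)) = 0.75 × (1 − e^(-0.646667)) = 0.75 × (1 − 0.523789) = 0.357158.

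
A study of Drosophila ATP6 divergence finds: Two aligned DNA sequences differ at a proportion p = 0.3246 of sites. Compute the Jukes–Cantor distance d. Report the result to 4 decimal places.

d = −(3/4) ln(1 − 4p/3) = −0.75 ln(1 − 0.4328) = −0.75 ln(0.5672)
  = −0.75 × (-0.567043) = 0.425282 substitutions/site.

0.4253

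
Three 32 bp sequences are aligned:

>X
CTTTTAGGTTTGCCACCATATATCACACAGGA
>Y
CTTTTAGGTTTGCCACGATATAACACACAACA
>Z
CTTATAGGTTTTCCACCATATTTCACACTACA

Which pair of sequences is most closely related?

X–Y: 4/32 differ, p = 0.125, d = 0.137.
X–Z: 6/32 differ, p = 0.188, d = 0.216.
Y–Z: 6/32 differ, p = 0.188, d = 0.216.
The smallest distance is between X and Y.

X and Y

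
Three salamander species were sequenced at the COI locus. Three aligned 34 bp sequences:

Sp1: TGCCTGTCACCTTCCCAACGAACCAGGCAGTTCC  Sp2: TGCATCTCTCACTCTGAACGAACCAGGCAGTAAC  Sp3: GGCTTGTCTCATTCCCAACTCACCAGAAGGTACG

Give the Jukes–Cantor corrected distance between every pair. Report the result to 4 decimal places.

d(Sp1,Sp2) = 0.3265, d(Sp1,Sp3) = 0.4234, d(Sp2,Sp3) = 0.5347

Sp1–Sp2: 9/34 sites differ → p ≈ 0.264706, d = −0.75 ln(1 − 0.352941) = 0.326488 ≈ 0.3265.
Sp1–Sp3: 11/34 sites differ → p ≈ 0.323529, d = −0.75 ln(1 − 0.431372) = 0.423397 ≈ 0.4234.
Sp2–Sp3: 13/34 sites differ → p ≈ 0.382353, d = −0.75 ln(1 − 0.509804) = 0.534712 ≈ 0.5347.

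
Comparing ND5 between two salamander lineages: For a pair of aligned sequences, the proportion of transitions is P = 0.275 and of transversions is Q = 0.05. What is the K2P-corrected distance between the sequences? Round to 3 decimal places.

Under the Kimura two-parameter model, d = −½ ln(1 − 2P − Q) − ¼ ln(1 − 2Q).
1 − 2P − Q = 0.4, giving −½ ln(0.4) = 0.458145.
1 − 2Q = 0.9, giving −¼ ln(0.9) = 0.026340.
d = 0.458145 + 0.026340 = 0.484485.

0.484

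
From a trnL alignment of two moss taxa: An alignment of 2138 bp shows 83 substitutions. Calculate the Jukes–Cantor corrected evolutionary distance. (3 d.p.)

p = 83/2138 ≈ 0.038821.
d = −(3/4) ln(1 − 4p/3) = −0.75 ln(1 − 0.051761) = −0.75 ln(0.948239)
  = −0.75 × (-0.053149) = 0.039862 substitutions/site.

0.040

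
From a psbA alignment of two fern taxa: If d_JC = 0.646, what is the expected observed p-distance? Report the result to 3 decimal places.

0.433

p = (3/4)(1 − e^(−4d/3)) = 0.75 × (1 − e^(-0.861333)) = 0.75 × (1 − 0.422598) = 0.433052.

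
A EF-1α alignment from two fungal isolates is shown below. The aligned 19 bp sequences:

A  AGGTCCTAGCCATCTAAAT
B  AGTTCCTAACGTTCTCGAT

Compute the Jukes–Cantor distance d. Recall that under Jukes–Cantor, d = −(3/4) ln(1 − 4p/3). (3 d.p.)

0.410

The sequences differ at 6 of 19 sites (3, 9, 11, 12, 16, 17), so p = 6/19 ≈ 0.315789.
d = −(3/4) ln(1 − 4p/3) = −0.75 ln(1 − 0.421052) = −0.75 ln(0.578948)
  = −0.75 × (-0.546543) = 0.409907 substitutions/site.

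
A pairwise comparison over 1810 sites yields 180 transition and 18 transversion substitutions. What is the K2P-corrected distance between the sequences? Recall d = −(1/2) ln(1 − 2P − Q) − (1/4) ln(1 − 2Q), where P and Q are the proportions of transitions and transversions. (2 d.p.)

P = 180/1810 ≈ 0.099448 and Q = 18/1810 ≈ 0.009945.
Under the Kimura two-parameter model, d = −½ ln(1 − 2P − Q) − ¼ ln(1 − 2Q).
1 − 2P − Q = 0.791159, giving −½ ln(0.791159) = 0.117128.
1 − 2Q = 0.98011, giving −¼ ln(0.98011) = 0.005023.
d = 0.117128 + 0.005023 = 0.122151.

0.12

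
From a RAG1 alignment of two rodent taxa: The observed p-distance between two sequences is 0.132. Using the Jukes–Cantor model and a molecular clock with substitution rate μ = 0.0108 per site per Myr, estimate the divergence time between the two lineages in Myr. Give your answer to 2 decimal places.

6.72

d = −(3/4) ln(1 − 4p/3) = −0.75 ln(1 − 0.176) = −0.75 ln(0.824)
  = −0.75 × (-0.193585) = 0.145189 substitutions/site.
Under a molecular clock d = 2μt, so t = d/(2μ) = 0.145189 / (2 × 0.0108) = 6.72 Myr.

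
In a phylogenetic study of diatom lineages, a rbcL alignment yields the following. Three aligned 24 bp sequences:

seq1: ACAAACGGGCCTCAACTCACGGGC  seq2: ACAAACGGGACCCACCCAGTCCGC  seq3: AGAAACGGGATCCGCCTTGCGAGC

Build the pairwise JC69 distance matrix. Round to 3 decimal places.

d(seq1,seq2) = 0.520, d(seq1,seq3) = 0.520, d(seq2,seq3) = 0.441

seq1–seq2: 9/24 sites differ → p = 0.375, d = −0.75 ln(1 − 0.5) = 0.519860 ≈ 0.520.
seq1–seq3: 9/24 sites differ → p = 0.375, d = −0.75 ln(1 − 0.5) = 0.519860 ≈ 0.520.
seq2–seq3: 8/24 sites differ → p ≈ 0.333333, d = −0.75 ln(1 − 0.444444) = 0.440839 ≈ 0.441.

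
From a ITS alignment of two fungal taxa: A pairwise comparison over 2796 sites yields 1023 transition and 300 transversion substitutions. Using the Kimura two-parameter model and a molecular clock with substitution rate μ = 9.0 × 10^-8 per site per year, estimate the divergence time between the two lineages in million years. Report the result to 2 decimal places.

5.41

P = 1023/2796 ≈ 0.36588 and Q = 300/2796 ≈ 0.107296.
Under the Kimura two-parameter model, d = −½ ln(1 − 2P − Q) − ¼ ln(1 − 2Q).
1 − 2P − Q = 0.160944, giving −½ ln(0.160944) = 0.913349.
1 − 2Q = 0.785408, giving −¼ ln(0.785408) = 0.060388.
d = 0.913349 + 0.060388 = 0.973737.
Under a molecular clock d = 2μt, so t = d/(2μ) = 0.973737 / (2 × 9.0 × 10^-8) = 5.41 million years.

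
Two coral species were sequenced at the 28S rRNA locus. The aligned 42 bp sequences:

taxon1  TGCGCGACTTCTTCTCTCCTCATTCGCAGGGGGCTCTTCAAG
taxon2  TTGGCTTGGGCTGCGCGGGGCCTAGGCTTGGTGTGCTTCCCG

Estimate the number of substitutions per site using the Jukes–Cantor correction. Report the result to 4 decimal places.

The sequences differ at 23 of 42 sites, so p = 23/42 ≈ 0.547619.
d = −(3/4) ln(1 − 4p/3) = −0.75 ln(1 − 0.730159) = −0.75 ln(0.269841)
  = −0.75 × (-1.309922) = 0.982442 substitutions/site.

0.9824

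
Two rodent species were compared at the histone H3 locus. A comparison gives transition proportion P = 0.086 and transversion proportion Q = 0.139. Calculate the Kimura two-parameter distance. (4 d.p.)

Under the Kimura two-parameter model, d = −½ ln(1 − 2P − Q) − ¼ ln(1 − 2Q).
1 − 2P − Q = 0.689, giving −½ ln(0.689) = 0.186257.
1 − 2Q = 0.722, giving −¼ ln(0.722) = 0.081433.
d = 0.186257 + 0.081433 = 0.267690.

0.2677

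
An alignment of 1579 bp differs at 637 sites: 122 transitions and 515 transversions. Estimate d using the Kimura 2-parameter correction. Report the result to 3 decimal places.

P = 122/1579 ≈ 0.077264 and Q = 515/1579 ≈ 0.326156.
Under the Kimura two-parameter model, d = −½ ln(1 − 2P − Q) − ¼ ln(1 − 2Q).
1 − 2P − Q = 0.519316, giving −½ ln(0.519316) = 0.327621.
1 − 2Q = 0.347688, giving −¼ ln(0.347688) = 0.264112.
d = 0.327621 + 0.264112 = 0.591733.

0.592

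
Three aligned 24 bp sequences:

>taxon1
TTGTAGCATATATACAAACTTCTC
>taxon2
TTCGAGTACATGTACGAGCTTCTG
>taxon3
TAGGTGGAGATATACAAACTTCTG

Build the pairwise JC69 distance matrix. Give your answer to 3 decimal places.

d(taxon1,taxon2) = 0.441, d(taxon1,taxon3) = 0.304, d(taxon2,taxon3) = 0.441

taxon1–taxon2: 8/24 sites differ → p ≈ 0.333333, d = −0.75 ln(1 − 0.444444) = 0.440839 ≈ 0.441.
taxon1–taxon3: 6/24 sites differ → p = 0.25, d = −0.75 ln(1 − 0.333333) = 0.304098 ≈ 0.304.
taxon2–taxon3: 8/24 sites differ → p ≈ 0.333333, d = −0.75 ln(1 − 0.444444) = 0.440839 ≈ 0.441.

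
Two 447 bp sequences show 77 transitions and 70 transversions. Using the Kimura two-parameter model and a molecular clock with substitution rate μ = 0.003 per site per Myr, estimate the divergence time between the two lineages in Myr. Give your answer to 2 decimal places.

P = 77/447 ≈ 0.17226 and Q = 70/447 ≈ 0.1566.
Under the Kimura two-parameter model, d = −½ ln(1 − 2P − Q) − ¼ ln(1 − 2Q).
1 − 2P − Q = 0.49888, giving −½ ln(0.49888) = 0.347695.
1 − 2Q = 0.6868, giving −¼ ln(0.6868) = 0.093928.
d = 0.347695 + 0.093928 = 0.441623.
Under a molecular clock d = 2μt, so t = d/(2μ) = 0.441623 / (2 × 0.003) = 73.60 Myr.

73.60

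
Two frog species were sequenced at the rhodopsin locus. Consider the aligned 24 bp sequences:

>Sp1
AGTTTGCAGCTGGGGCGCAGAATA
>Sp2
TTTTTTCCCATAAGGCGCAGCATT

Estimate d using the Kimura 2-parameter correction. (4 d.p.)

0.6212

Of 24 sites, 2 differences are transitions and 8 are transversions, so P = 2/24 ≈ 0.083333 and Q = 8/24 ≈ 0.333333.
Under the Kimura two-parameter model, d = −½ ln(1 − 2P − Q) − ¼ ln(1 − 2Q).
1 − 2P − Q = 0.500001, giving −½ ln(0.500001) = 0.346573.
1 − 2Q = 0.333334, giving −¼ ln(0.333334) = 0.274653.
d = 0.346573 + 0.274653 = 0.621226.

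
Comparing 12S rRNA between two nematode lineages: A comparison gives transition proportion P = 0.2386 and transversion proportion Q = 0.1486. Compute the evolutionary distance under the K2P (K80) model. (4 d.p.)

0.5797

Under the Kimura two-parameter model, d = −½ ln(1 − 2P − Q) − ¼ ln(1 − 2Q).
1 − 2P − Q = 0.3742, giving −½ ln(0.3742) = 0.491482.
1 − 2Q = 0.7028, giving −¼ ln(0.7028) = 0.088171.
d = 0.491482 + 0.088171 = 0.579653.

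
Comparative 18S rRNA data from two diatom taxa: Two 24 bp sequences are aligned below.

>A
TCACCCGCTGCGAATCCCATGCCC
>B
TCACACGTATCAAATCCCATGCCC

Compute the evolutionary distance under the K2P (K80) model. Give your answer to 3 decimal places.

Of 24 sites, 2 differences are transitions and 3 are transversions, so P = 2/24 ≈ 0.083333 and Q = 3/24 = 0.125.
Under the Kimura two-parameter model, d = −½ ln(1 − 2P − Q) − ¼ ln(1 − 2Q).
1 − 2P − Q = 0.708334, giving −½ ln(0.708334) = 0.172420.
1 − 2Q = 0.75, giving −¼ ln(0.75) = 0.071921.
d = 0.172420 + 0.071921 = 0.244341.

0.244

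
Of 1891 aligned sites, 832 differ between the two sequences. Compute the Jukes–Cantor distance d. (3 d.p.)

0.663

p = 832/1891 ≈ 0.439979.
d = −(3/4) ln(1 − 4p/3) = −0.75 ln(1 − 0.586639) = −0.75 ln(0.413361)
  = −0.75 × (-0.883434) = 0.662576 substitutions/site.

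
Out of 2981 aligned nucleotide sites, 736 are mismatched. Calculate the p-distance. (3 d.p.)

0.247

p = 736/2981 = 0.246897… ≈ 0.247 (to 3 d.p.).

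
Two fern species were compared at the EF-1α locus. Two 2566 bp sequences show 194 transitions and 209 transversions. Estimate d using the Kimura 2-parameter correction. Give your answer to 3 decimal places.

0.177

P = 194/2566 ≈ 0.075604 and Q = 209/2566 ≈ 0.08145.
Under the Kimura two-parameter model, d = −½ ln(1 − 2P − Q) − ¼ ln(1 − 2Q).
1 − 2P − Q = 0.767342, giving −½ ln(0.767342) = 0.132411.
1 − 2Q = 0.8371, giving −¼ ln(0.8371) = 0.044453.
d = 0.132411 + 0.044453 = 0.176864.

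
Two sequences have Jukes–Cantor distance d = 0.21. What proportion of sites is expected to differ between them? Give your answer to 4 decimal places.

p = (3/4)(1 − e^(−4d/3)) = 0.75 × (1 − e^(-0.28)) = 0.75 × (1 − 0.755784) = 0.183162.

0.1832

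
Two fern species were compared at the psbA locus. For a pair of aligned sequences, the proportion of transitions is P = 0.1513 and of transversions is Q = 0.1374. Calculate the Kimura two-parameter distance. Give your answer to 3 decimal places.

Under the Kimura two-parameter model, d = −½ ln(1 − 2P − Q) − ¼ ln(1 − 2Q).
1 − 2P − Q = 0.56, giving −½ ln(0.56) = 0.289909.
1 − 2Q = 0.7252, giving −¼ ln(0.7252) = 0.080327.
d = 0.289909 + 0.080327 = 0.370236.

0.370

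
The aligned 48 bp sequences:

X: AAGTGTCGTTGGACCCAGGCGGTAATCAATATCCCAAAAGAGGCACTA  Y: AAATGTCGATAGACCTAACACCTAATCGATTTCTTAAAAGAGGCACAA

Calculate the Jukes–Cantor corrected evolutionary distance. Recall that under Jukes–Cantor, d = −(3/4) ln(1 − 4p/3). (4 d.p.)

The sequences differ at 14 of 48 sites, so p = 14/48 ≈ 0.291667.
d = −(3/4) ln(1 − 4p/3) = −0.75 ln(1 − 0.388889) = −0.75 ln(0.611111)
  = −0.75 × (-0.492477) = 0.369358 substitutions/site.

0.3694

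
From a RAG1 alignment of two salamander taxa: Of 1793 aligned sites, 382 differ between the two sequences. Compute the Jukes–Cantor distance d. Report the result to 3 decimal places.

0.251

p = 382/1793 ≈ 0.213051.
d = −(3/4) ln(1 − 4p/3) = −0.75 ln(1 − 0.284068) = −0.75 ln(0.715932)
  = −0.75 × (-0.334170) = 0.250628 substitutions/site.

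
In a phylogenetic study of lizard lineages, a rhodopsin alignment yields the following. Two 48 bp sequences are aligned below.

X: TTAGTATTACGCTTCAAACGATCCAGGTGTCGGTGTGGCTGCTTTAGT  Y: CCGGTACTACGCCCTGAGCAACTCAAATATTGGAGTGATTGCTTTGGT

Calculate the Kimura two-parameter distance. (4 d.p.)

0.8476

Of 48 sites, 19 differences are transitions and 1 are transversions, so P = 19/48 ≈ 0.395833 and Q = 1/48 ≈ 0.020833.
Under the Kimura two-parameter model, d = −½ ln(1 − 2P − Q) − ¼ ln(1 − 2Q).
1 − 2P − Q = 0.187501, giving −½ ln(0.187501) = 0.836986.
1 − 2Q = 0.958334, giving −¼ ln(0.958334) = 0.010640.
d = 0.836986 + 0.010640 = 0.847626.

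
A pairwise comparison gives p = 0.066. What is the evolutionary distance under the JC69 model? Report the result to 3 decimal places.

d = −(3/4) ln(1 − 4p/3) = −0.75 ln(1 − 0.088) = −0.75 ln(0.912)
  = −0.75 × (-0.092115) = 0.069086 substitutions/site.

0.069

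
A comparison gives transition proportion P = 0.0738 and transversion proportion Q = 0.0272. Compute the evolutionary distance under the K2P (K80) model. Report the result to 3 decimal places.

0.110

Under the Kimura two-parameter model, d = −½ ln(1 − 2P − Q) − ¼ ln(1 − 2Q).
1 − 2P − Q = 0.8252, giving −½ ln(0.8252) = 0.096065.
1 − 2Q = 0.9456, giving −¼ ln(0.9456) = 0.013984.
d = 0.096065 + 0.013984 = 0.110049.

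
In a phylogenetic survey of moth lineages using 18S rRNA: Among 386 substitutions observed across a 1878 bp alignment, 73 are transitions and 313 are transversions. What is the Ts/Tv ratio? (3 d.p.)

0.233

R = 73/313 = 0.233226… ≈ 0.233 (to 3 d.p.).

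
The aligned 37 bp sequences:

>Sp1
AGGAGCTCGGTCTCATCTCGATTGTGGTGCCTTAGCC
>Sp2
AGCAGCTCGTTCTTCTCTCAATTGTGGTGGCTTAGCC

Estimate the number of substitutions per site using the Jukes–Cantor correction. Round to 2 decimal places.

0.18

The sequences differ at 6 of 37 sites (3, 10, 14, 15, 20, 30), so p = 6/37 ≈ 0.162162.
d = −(3/4) ln(1 − 4p/3) = −0.75 ln(1 − 0.216216) = −0.75 ln(0.783784)
  = −0.75 × (-0.243622) = 0.182717 substitutions/site.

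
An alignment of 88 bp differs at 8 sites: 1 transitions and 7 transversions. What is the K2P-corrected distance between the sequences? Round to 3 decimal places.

0.097

P = 1/88 ≈ 0.011364 and Q = 7/88 ≈ 0.079545.
Under the Kimura two-parameter model, d = −½ ln(1 − 2P − Q) − ¼ ln(1 − 2Q).
1 − 2P − Q = 0.897727, giving −½ ln(0.897727) = 0.053945.
1 − 2Q = 0.84091, giving −¼ ln(0.84091) = 0.043318.
d = 0.053945 + 0.043318 = 0.097263.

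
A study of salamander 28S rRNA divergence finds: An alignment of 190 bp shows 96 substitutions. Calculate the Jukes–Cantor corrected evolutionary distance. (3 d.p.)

0.840

p = 96/190 ≈ 0.505263.
d = −(3/4) ln(1 − 4p/3) = −0.75 ln(1 − 0.673684) = −0.75 ln(0.326316)
  = −0.75 × (-1.119889) = 0.839917 substitutions/site.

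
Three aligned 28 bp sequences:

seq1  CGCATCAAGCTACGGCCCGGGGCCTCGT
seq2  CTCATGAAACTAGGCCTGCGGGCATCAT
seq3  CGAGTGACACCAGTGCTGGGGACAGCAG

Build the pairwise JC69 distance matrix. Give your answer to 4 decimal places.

seq1–seq2: 10/28 sites differ → p ≈ 0.357143, d = −0.75 ln(1 − 0.476191) = 0.484971 ≈ 0.4850.
seq1–seq3: 15/28 sites differ → p ≈ 0.535714, d = −0.75 ln(1 − 0.714285) = 0.939570 ≈ 0.9396.
seq2–seq3: 11/28 sites differ → p ≈ 0.392857, d = −0.75 ln(1 − 0.523809) = 0.556452 ≈ 0.5565.

d(seq1,seq2) = 0.4850, d(seq1,seq3) = 0.9396, d(seq2,seq3) = 0.5565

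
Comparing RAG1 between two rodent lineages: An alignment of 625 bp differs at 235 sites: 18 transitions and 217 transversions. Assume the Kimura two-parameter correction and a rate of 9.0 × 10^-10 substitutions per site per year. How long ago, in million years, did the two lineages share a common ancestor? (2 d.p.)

308.78

P = 18/625 = 0.0288 and Q = 217/625 = 0.3472.
Under the Kimura two-parameter model, d = −½ ln(1 − 2P − Q) − ¼ ln(1 − 2Q).
1 − 2P − Q = 0.5952, giving −½ ln(0.5952) = 0.259429.
1 − 2Q = 0.3056, giving −¼ ln(0.3056) = 0.296370.
d = 0.259429 + 0.296370 = 0.555799.
Under a molecular clock d = 2μt, so t = d/(2μ) = 0.555799 / (2 × 9.0 × 10^-10) = 308.78 million years.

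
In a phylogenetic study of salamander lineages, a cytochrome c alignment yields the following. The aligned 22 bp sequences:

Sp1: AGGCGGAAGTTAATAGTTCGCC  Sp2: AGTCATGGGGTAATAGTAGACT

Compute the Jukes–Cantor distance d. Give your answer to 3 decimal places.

The sequences differ at 10 of 22 sites (3, 5, 6, 7, 8, 10, 18, 19, 20, 22), so p = 10/22 ≈ 0.454545.
d = −(3/4) ln(1 − 4p/3) = −0.75 ln(1 − 0.60606) = −0.75 ln(0.39394)
  = −0.75 × (-0.931557) = 0.698668 substitutions/site.

0.699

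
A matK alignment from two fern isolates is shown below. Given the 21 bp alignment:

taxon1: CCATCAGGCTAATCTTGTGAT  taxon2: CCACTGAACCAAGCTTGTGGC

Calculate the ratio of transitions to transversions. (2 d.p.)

Transitions are A↔G and C↔T; transversions are all other mismatches.
Transitions: 8. Transversions: 1.
R = 8/1 = 8.00.

8.00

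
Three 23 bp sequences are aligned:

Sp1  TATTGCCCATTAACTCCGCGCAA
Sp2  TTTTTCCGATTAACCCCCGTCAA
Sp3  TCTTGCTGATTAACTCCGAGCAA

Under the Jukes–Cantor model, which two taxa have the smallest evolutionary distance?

Sp1 and Sp3

Sp1–Sp2: 7/23 differ, p = 0.304, d = 0.390.
Sp1–Sp3: 4/23 differ, p = 0.174, d = 0.198.
Sp2–Sp3: 7/23 differ, p = 0.304, d = 0.390.
The smallest distance is between Sp1 and Sp3.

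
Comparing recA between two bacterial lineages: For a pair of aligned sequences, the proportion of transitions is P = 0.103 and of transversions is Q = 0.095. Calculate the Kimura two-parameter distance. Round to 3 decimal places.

0.232

Under the Kimura two-parameter model, d = −½ ln(1 − 2P − Q) − ¼ ln(1 − 2Q).
1 − 2P − Q = 0.699, giving −½ ln(0.699) = 0.179052.
1 − 2Q = 0.81, giving −¼ ln(0.81) = 0.052680.
d = 0.179052 + 0.052680 = 0.231732.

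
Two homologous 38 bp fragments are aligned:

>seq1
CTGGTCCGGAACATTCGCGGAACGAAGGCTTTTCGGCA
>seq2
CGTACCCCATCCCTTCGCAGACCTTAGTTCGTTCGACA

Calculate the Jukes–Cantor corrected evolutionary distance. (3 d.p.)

The sequences differ at 18 of 38 sites, so p = 18/38 ≈ 0.473684.
d = −(3/4) ln(1 − 4p/3) = −0.75 ln(1 − 0.631579) = −0.75 ln(0.368421)
  = −0.75 × (-0.998529) = 0.748897 substitutions/site.

0.749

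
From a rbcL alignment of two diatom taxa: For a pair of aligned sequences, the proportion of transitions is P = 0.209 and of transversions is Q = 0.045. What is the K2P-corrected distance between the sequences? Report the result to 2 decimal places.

0.33

Under the Kimura two-parameter model, d = −½ ln(1 − 2P − Q) − ¼ ln(1 − 2Q).
1 − 2P − Q = 0.537, giving −½ ln(0.537) = 0.310879.
1 − 2Q = 0.91, giving −¼ ln(0.91) = 0.023578.
d = 0.310879 + 0.023578 = 0.334457.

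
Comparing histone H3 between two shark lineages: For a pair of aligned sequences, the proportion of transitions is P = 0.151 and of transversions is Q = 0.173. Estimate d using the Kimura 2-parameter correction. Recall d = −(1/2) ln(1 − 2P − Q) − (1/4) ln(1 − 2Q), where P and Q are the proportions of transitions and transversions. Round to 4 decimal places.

Under the Kimura two-parameter model, d = −½ ln(1 − 2P − Q) − ¼ ln(1 − 2Q).
1 − 2P − Q = 0.525, giving −½ ln(0.525) = 0.322179.
1 − 2Q = 0.654, giving −¼ ln(0.654) = 0.106162.
d = 0.322179 + 0.106162 = 0.428341.

0.4283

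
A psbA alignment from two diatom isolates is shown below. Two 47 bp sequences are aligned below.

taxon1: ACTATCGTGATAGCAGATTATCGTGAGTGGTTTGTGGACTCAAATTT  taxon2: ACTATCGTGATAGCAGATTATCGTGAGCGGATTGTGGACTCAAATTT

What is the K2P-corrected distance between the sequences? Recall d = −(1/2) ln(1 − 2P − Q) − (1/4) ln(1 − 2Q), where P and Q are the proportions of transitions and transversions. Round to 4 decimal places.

Of 47 sites, 1 differences are transitions and 1 are transversions, so P = 1/47 ≈ 0.021277 and Q = 1/47 ≈ 0.021277.
Under the Kimura two-parameter model, d = −½ ln(1 − 2P − Q) − ¼ ln(1 − 2Q).
1 − 2P − Q = 0.936169, giving −½ ln(0.936169) = 0.032980.
1 − 2Q = 0.957446, giving −¼ ln(0.957446) = 0.010871.
d = 0.032980 + 0.010871 = 0.043851.

0.0439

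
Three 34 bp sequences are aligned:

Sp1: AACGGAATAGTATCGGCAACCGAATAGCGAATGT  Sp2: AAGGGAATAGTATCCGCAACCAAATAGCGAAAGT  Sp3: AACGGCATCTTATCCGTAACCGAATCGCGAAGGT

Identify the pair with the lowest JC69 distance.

Sp1 and Sp2

Sp1–Sp2: 4/34 differ, p = 0.118, d = 0.128.
Sp1–Sp3: 7/34 differ, p = 0.206, d = 0.241.
Sp2–Sp3: 8/34 differ, p = 0.235, d = 0.282.
The smallest distance is between Sp1 and Sp2.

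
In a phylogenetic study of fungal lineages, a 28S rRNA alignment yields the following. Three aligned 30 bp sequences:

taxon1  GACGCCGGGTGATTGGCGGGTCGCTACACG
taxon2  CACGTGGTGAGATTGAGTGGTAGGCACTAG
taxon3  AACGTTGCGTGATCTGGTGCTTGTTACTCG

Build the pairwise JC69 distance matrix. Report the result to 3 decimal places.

taxon1–taxon2: 13/30 sites differ → p ≈ 0.433333, d = −0.75 ln(1 − 0.577777) = 0.646666 ≈ 0.647.
taxon1–taxon3: 12/30 sites differ → p = 0.4, d = −0.75 ln(1 − 0.533333) = 0.571605 ≈ 0.572.
taxon2–taxon3: 12/30 sites differ → p = 0.4, d = −0.75 ln(1 − 0.533333) = 0.571605 ≈ 0.572.

d(taxon1,taxon2) = 0.647, d(taxon1,taxon3) = 0.572, d(taxon2,taxon3) = 0.572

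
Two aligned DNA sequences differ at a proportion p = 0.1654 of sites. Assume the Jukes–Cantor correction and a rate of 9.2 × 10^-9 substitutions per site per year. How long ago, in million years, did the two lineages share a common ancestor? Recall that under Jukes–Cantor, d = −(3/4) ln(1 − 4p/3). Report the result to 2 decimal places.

10.16

d = −(3/4) ln(1 − 4p/3) = −0.75 ln(1 − 0.220533) = −0.75 ln(0.779467)
  = −0.75 × (-0.249145) = 0.186859 substitutions/site.
Under a molecular clock d = 2μt, so t = d/(2μ) = 0.186859 / (2 × 9.2 × 10^-9) = 10.16 million years.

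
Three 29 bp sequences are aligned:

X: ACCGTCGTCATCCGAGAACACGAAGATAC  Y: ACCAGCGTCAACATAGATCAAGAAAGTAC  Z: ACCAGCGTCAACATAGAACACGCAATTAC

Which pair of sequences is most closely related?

X–Y: 9/29 differ, p = 0.310, d = 0.401.
X–Z: 8/29 differ, p = 0.276, d = 0.344.
Y–Z: 4/29 differ, p = 0.138, d = 0.152.
The smallest distance is between Y and Z.

Y and Z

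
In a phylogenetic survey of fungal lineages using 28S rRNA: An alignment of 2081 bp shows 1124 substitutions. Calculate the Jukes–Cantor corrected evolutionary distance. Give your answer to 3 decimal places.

0.955

p = 1124/2081 ≈ 0.540125.
d = −(3/4) ln(1 − 4p/3) = −0.75 ln(1 − 0.720167) = −0.75 ln(0.279833)
  = −0.75 × (-1.273562) = 0.955172 substitutions/site.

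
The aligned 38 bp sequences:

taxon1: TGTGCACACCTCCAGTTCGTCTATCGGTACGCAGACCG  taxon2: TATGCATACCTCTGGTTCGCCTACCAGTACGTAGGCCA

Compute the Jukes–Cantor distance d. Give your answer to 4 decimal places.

The sequences differ at 10 of 38 sites (2, 7, 13, 14, 20, 24, 26, 32, 35, 38), so p = 10/38 ≈ 0.263158.
d = −(3/4) ln(1 − 4p/3) = −0.75 ln(1 − 0.350877) = −0.75 ln(0.649123)
  = −0.75 × (-0.432133) = 0.324100 substitutions/site.

0.3241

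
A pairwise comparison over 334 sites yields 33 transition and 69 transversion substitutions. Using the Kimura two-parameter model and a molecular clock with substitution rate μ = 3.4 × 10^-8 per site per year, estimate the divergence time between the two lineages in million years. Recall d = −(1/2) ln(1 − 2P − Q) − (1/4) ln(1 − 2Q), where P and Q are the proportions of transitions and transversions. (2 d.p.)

P = 33/334 ≈ 0.098802 and Q = 69/334 ≈ 0.206587.
Under the Kimura two-parameter model, d = −½ ln(1 − 2P − Q) − ¼ ln(1 − 2Q).
1 − 2P − Q = 0.595809, giving −½ ln(0.595809) = 0.258918.
1 − 2Q = 0.586826, giving −¼ ln(0.586826) = 0.133257.
d = 0.258918 + 0.133257 = 0.392175.
Under a molecular clock d = 2μt, so t = d/(2μ) = 0.392175 / (2 × 3.4 × 10^-8) = 5.77 million years.

5.77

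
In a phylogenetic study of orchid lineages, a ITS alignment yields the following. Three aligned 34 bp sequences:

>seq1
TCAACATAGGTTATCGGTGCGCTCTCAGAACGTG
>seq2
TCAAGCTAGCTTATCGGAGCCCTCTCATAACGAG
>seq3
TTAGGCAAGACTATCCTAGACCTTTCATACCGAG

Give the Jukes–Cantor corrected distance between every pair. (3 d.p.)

d(seq1,seq2) = 0.241, d(seq1,seq3) = 0.741, d(seq2,seq3) = 0.373

seq1–seq2: 7/34 sites differ → p ≈ 0.205882, d = −0.75 ln(1 − 0.274509) = 0.240680 ≈ 0.241.
seq1–seq3: 16/34 sites differ → p ≈ 0.470588, d = −0.75 ln(1 − 0.627451) = 0.740540 ≈ 0.741.
seq2–seq3: 10/34 sites differ → p ≈ 0.294118, d = −0.75 ln(1 − 0.392157) = 0.373379 ≈ 0.373.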